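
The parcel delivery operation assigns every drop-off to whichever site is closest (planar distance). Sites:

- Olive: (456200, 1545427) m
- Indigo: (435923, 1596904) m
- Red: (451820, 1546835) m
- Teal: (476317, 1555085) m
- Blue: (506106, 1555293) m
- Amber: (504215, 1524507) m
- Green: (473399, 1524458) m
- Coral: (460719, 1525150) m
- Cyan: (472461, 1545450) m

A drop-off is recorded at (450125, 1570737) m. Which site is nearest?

Squared distances to each site:
Olive: 677501725.000; Indigo: 886408693.000; Red: 574178629.000; Teal: 931005968.000; Blue: 3372389497.000; Amber: 5062941000.000; Green: 2683424917.000; Coral: 2190407405.000; Cyan: 1138329265.000.
Minimum at Red.

Red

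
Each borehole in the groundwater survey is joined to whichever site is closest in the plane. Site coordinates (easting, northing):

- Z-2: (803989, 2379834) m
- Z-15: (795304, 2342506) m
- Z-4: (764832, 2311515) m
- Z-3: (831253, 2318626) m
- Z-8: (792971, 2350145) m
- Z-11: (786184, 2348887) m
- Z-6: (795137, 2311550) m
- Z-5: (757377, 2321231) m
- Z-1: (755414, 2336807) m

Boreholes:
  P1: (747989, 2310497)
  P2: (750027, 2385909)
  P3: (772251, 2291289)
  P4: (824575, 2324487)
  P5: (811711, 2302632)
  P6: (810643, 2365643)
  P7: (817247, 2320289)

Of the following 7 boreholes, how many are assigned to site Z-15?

0

P1 → Z-5
P2 → Z-1
P3 → Z-4
P4 → Z-3
P5 → Z-6
P6 → Z-2
P7 → Z-3
0 of the 7 go to Z-15.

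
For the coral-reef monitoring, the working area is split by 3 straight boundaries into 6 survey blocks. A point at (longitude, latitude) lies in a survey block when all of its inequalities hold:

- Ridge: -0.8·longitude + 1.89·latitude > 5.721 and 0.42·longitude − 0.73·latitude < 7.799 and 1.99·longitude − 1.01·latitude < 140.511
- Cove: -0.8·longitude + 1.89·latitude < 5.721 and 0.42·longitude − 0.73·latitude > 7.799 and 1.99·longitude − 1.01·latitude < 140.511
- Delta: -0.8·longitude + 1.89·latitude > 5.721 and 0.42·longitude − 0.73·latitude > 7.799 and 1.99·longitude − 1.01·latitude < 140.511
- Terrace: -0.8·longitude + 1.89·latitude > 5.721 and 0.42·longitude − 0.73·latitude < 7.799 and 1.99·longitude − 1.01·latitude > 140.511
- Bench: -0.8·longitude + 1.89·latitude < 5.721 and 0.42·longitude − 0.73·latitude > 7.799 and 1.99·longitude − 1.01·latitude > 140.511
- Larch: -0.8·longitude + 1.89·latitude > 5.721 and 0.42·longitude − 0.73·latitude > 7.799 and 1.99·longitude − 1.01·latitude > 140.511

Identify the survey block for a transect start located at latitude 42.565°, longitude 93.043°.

-0.8·93.043 + 1.89·42.565 = 6.013, which is > 5.721
0.42·93.043 − 0.73·42.565 = 8.006, which is > 7.799
1.99·93.043 − 1.01·42.565 = 142.165, which is > 140.511
This sign pattern matches Larch.

Larch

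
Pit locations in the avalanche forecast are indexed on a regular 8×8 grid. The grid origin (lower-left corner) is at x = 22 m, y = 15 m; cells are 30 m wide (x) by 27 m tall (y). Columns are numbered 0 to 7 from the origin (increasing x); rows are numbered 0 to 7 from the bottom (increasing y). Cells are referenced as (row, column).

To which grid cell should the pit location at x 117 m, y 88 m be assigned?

Column index: ⌊(117 − 22) / 30⌋ = ⌊3.167⌋ = 3
Row offset from origin: ⌊(88 − 15) / 27⌋ = ⌊2.704⌋ = 2 → row 2

(2, 3)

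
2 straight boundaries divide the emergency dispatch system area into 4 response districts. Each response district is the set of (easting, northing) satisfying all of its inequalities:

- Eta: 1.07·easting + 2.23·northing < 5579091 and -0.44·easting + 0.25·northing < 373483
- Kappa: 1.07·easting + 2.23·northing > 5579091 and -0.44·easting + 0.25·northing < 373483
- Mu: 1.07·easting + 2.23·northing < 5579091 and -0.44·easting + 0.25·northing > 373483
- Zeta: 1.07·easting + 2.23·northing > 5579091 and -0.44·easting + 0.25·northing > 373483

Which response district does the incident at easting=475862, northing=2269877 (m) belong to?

1.07·475862 + 2.23·2269877 = 5570998.050, which is < 5579091
-0.44·475862 + 0.25·2269877 = 358089.970, which is < 373483
This sign pattern matches Eta.

Eta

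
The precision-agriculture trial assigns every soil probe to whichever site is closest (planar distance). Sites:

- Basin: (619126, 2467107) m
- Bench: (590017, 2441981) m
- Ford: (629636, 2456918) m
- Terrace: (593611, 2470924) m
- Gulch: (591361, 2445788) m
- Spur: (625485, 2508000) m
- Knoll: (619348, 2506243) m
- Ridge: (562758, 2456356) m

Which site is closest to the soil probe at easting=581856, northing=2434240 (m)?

Bench

Squared distances to each site:
Basin: 2469292589.000; Bench: 126525002.000; Ford: 2797220084.000; Terrace: 1483895881.000; Gulch: 223701329.000; Spur: 7344027241.000; Knoll: 6590082073.000; Ridge: 853851060.000.
Minimum at Bench.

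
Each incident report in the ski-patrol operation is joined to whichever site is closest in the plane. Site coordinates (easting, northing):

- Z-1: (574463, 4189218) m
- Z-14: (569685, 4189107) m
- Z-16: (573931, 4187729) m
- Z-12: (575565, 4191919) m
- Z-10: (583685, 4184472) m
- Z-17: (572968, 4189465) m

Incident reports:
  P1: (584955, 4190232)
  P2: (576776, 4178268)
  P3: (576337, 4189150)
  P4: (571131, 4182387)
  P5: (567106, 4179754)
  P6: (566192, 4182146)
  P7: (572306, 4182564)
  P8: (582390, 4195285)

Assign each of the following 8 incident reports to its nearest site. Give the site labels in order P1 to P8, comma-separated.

Z-10, Z-10, Z-1, Z-16, Z-14, Z-14, Z-16, Z-12

P1 → Z-10 (d²=34790500.00)
P2 → Z-10 (d²=86223897.00)
P3 → Z-1 (d²=3516500.00)
P4 → Z-16 (d²=36376964.00)
P5 → Z-14 (d²=94129850.00)
P6 → Z-14 (d²=60656570.00)
P7 → Z-16 (d²=29317850.00)
P8 → Z-12 (d²=57910581.00)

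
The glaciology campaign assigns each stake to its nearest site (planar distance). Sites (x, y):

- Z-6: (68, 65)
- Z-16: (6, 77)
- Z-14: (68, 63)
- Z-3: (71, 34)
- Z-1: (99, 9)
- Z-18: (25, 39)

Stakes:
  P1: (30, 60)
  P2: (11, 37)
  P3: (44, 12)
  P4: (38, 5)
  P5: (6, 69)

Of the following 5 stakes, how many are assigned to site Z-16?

P1 → Z-18
P2 → Z-18
P3 → Z-18
P4 → Z-18
P5 → Z-16
1 of the 5 goes to Z-16.

1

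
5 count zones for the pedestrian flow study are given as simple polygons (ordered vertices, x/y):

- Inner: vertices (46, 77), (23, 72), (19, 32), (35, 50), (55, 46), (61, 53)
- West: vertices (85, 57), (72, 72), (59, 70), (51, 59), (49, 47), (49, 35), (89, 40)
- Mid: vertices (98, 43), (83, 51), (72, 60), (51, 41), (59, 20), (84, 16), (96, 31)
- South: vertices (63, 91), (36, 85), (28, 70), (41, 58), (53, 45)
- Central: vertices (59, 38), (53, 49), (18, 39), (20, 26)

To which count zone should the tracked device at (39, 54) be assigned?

Cast a ray rightward from (39, 54). For each polygon, the edges (by vertex number in listed order) whose endpoints lie on opposite sides of y = 54, where each meets that height, and whether that is right or left of the point:
Inner: 2–3 at x≈21.2 (left), 6–1 at x≈60.4 (right) → 1 crossing.
West: 4–5 at x≈50.2 (right), 7–1 at x≈85.7 (right) → 2 crossings.
Mid: 2–3 at x≈79.3 (right), 3–4 at x≈65.4 (right) → 2 crossings.
South: 4–5 at x≈44.7 (right), 5–1 at x≈55.0 (right) → 2 crossings.
Central: no edge straddles that height → 0 crossings.
Only Inner has an odd count, so the point is inside Inner.

Inner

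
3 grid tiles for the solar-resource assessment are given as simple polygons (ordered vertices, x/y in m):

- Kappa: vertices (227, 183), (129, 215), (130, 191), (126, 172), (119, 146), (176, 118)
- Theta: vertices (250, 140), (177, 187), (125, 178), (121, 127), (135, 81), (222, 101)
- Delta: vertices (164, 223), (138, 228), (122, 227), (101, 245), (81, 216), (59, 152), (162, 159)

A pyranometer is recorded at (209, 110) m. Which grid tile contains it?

Theta

Cast a ray rightward from (209, 110). For each polygon, the edges (by vertex number in listed order) whose endpoints lie on opposite sides of y = 110, where each meets that height, and whether that is right or left of the point:
Kappa: no edge straddles that height → 0 crossings.
Theta: 4–5 at x≈126.2 (left), 6–1 at x≈228.5 (right) → 1 crossing.
Delta: no edge straddles that height → 0 crossings.
Only Theta has an odd count, so the point is inside Theta.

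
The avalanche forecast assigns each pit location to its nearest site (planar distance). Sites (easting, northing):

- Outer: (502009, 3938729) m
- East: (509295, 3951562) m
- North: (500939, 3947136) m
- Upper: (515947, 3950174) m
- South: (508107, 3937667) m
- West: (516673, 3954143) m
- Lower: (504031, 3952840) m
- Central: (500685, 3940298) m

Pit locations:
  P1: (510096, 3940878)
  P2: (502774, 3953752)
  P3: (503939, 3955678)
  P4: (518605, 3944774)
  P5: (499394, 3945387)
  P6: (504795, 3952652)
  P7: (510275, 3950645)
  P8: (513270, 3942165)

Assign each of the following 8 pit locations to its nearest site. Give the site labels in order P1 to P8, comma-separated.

P1 → South (d²=14266642.00)
P2 → Lower (d²=2411793.00)
P3 → Lower (d²=8062708.00)
P4 → Upper (d²=36224964.00)
P5 → North (d²=5446026.00)
P6 → Lower (d²=619040.00)
P7 → East (d²=1801289.00)
P8 → South (d²=46888573.00)

South, Lower, Lower, Upper, North, Lower, East, South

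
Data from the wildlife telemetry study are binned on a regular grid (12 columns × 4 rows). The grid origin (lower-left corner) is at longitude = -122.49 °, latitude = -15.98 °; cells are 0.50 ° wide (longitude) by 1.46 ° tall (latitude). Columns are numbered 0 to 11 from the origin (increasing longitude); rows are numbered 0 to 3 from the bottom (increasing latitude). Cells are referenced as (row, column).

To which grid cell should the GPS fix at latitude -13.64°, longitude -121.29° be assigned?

Column index: ⌊(-121.29 − -122.49) / 0.50⌋ = ⌊2.400⌋ = 2
Row offset from origin: ⌊(-13.64 − -15.98) / 1.46⌋ = ⌊1.603⌋ = 1 → row 1

(1, 2)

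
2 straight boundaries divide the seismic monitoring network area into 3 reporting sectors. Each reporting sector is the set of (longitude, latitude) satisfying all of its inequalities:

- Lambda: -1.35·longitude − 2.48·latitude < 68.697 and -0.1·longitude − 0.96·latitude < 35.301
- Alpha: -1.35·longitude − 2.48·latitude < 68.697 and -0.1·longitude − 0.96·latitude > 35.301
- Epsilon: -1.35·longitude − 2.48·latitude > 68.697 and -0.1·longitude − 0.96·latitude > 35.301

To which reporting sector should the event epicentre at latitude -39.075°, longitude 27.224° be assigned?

-1.35·27.224 − 2.48·-39.075 = 60.154, which is < 68.697
-0.1·27.224 − 0.96·-39.075 = 34.790, which is < 35.301
This sign pattern matches Lambda.

Lambda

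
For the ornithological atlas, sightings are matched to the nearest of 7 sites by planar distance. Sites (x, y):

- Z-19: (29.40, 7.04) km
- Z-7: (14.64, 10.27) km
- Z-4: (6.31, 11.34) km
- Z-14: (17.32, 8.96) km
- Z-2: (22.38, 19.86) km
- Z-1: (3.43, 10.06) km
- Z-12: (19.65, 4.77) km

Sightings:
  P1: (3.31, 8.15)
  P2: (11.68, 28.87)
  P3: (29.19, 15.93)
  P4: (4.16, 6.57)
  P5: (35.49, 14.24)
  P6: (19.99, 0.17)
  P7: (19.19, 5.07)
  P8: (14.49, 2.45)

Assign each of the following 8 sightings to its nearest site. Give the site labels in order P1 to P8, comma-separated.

Z-1, Z-2, Z-2, Z-1, Z-19, Z-12, Z-12, Z-12

P1 → Z-1 (d²=3.66)
P2 → Z-2 (d²=195.67)
P3 → Z-2 (d²=61.82)
P4 → Z-1 (d²=12.71)
P5 → Z-19 (d²=88.93)
P6 → Z-12 (d²=21.28)
P7 → Z-12 (d²=0.30)
P8 → Z-12 (d²=32.01)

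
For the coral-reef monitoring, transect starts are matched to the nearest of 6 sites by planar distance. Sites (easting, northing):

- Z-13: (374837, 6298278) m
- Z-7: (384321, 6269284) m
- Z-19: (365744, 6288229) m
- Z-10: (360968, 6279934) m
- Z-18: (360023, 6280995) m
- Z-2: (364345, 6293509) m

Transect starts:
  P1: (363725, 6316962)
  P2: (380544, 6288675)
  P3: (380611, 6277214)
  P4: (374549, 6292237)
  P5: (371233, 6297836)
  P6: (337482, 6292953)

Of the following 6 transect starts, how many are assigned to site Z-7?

1

P1 → Z-13
P2 → Z-13
P3 → Z-7
P4 → Z-13
P5 → Z-13
P6 → Z-18
1 of the 6 goes to Z-7.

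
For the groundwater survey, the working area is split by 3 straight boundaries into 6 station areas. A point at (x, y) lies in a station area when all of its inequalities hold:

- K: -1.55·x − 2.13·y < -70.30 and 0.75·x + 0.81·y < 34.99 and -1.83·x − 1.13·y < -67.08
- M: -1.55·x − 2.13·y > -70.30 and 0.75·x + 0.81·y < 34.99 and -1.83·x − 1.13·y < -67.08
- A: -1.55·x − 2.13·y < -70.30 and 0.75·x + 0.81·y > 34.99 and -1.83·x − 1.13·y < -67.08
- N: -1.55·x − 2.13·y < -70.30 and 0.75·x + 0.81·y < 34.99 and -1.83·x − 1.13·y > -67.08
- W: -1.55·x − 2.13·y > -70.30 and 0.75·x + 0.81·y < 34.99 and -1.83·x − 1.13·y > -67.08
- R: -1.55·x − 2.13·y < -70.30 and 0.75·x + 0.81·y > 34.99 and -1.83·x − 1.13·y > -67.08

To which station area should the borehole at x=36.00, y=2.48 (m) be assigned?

M

-1.55·36.00 − 2.13·2.48 = -61.082, which is > -70.30
0.75·36.00 + 0.81·2.48 = 29.009, which is < 34.99
-1.83·36.00 − 1.13·2.48 = -68.682, which is < -67.08
This sign pattern matches M.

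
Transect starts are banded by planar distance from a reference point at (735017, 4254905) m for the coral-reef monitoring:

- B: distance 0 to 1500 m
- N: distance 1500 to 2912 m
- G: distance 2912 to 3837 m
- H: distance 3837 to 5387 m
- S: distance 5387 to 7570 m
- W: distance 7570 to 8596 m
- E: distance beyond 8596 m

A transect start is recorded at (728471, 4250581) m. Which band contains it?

Distance = √((728471−735017)² + (4250581−4254905)²) = √(42850116.000 + 18696976.000) = 7845.195 m.
7570 ≤ 7845.195 < 8596 → W.

W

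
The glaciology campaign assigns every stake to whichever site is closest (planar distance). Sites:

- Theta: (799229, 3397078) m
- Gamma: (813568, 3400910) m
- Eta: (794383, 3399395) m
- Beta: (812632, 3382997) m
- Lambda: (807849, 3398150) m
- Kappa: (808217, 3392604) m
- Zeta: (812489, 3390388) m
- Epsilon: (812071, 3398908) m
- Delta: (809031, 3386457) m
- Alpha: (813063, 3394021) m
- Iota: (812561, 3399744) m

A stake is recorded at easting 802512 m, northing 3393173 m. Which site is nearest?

Theta

Squared distances to each site:
Theta: 26027114.000; Gamma: 182096305.000; Eta: 104793925.000; Beta: 205965376.000; Lambda: 53254098.000; Kappa: 32870786.000; Zeta: 107296754.000; Epsilon: 124264706.000; Delta: 87602017.000; Alpha: 112042705.000; Iota: 144160442.000.
Minimum at Theta.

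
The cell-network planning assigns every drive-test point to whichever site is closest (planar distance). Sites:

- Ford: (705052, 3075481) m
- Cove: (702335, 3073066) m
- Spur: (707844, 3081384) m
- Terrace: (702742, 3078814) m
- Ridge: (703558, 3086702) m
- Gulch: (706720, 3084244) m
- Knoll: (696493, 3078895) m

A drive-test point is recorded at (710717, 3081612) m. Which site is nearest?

Squared distances to each site:
Ford: 69681386.000; Cove: 143292040.000; Spur: 8306113.000; Terrace: 71429429.000; Ridge: 77159381.000; Gulch: 22903433.000; Knoll: 209704265.000.
Minimum at Spur.

Spur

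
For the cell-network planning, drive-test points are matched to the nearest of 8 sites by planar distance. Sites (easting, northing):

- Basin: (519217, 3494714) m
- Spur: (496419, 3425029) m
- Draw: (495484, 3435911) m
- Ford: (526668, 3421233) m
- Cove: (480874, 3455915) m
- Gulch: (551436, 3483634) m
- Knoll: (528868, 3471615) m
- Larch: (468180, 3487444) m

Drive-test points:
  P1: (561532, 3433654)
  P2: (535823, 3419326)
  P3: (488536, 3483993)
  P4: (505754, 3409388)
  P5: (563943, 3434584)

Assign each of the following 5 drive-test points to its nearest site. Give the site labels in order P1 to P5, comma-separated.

Ford, Ford, Larch, Spur, Ford

P1 → Ford (d²=1369779737.00)
P2 → Ford (d²=87450674.00)
P3 → Larch (d²=426276137.00)
P4 → Spur (d²=331783106.00)
P5 → Ford (d²=1567674826.00)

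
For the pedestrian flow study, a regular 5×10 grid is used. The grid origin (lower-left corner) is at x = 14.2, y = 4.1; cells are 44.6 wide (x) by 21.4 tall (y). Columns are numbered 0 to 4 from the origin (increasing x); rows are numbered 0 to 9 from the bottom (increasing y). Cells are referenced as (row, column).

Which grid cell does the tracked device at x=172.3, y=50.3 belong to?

Column index: ⌊(172.3 − 14.2) / 44.6⌋ = ⌊3.545⌋ = 3
Row offset from origin: ⌊(50.3 − 4.1) / 21.4⌋ = ⌊2.159⌋ = 2 → row 2

(2, 3)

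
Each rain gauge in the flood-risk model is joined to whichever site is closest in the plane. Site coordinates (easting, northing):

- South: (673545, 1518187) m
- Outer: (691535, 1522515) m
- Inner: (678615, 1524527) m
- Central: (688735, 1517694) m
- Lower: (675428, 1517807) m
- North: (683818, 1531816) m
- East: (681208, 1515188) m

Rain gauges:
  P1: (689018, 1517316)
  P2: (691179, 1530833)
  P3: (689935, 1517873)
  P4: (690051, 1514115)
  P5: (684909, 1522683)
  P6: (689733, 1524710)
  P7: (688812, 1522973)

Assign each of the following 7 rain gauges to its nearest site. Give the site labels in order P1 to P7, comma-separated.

Central, North, Central, Central, Central, Outer, Outer

P1 → Central (d²=222973.00)
P2 → North (d²=55150610.00)
P3 → Central (d²=1472041.00)
P4 → Central (d²=14541097.00)
P5 → Central (d²=39528397.00)
P6 → Outer (d²=8065229.00)
P7 → Outer (d²=7624493.00)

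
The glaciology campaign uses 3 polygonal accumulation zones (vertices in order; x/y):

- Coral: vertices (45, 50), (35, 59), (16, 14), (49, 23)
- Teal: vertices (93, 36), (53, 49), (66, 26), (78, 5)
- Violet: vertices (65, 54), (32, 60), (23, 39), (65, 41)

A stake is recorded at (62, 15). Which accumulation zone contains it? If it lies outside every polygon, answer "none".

Cast a ray rightward from (62, 15). For each polygon, the edges (by vertex number in listed order) whose endpoints lie on opposite sides of y = 15, where each meets that height, and whether that is right or left of the point:
Coral: 2–3 at x≈16.4 (left), 3–4 at x≈19.7 (left) → 0 crossings.
Teal: 3–4 at x≈72.3 (right), 4–1 at x≈82.8 (right) → 2 crossings.
Violet: no edge straddles that height → 0 crossings.
All counts are even, so the point lies outside every listed polygon.

none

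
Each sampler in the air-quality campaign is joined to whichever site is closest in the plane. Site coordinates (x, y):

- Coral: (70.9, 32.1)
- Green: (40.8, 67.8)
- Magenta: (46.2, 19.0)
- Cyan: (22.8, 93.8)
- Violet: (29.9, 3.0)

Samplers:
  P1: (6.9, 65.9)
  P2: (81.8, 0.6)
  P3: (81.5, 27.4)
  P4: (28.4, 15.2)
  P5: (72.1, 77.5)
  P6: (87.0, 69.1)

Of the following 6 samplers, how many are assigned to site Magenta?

0

P1 → Cyan
P2 → Coral
P3 → Coral
P4 → Violet
P5 → Green
P6 → Coral
0 of the 6 go to Magenta.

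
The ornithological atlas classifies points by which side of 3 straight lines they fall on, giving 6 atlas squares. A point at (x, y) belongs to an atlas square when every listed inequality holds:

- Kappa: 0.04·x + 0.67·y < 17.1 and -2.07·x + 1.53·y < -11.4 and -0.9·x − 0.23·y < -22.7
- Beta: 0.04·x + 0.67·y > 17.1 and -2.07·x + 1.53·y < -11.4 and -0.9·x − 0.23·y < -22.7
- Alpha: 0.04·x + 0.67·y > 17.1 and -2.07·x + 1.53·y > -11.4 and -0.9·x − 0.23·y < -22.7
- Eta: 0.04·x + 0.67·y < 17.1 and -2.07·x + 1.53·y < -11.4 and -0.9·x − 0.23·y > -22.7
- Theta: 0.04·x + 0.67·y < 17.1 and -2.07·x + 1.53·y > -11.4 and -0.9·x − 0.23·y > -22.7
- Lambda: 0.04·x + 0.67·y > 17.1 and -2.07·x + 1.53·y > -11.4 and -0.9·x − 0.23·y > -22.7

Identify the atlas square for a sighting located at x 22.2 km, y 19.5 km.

0.04·22.2 + 0.67·19.5 = 13.953, which is < 17.1
-2.07·22.2 + 1.53·19.5 = -16.119, which is < -11.4
-0.9·22.2 − 0.23·19.5 = -24.465, which is < -22.7
This sign pattern matches Kappa.

Kappa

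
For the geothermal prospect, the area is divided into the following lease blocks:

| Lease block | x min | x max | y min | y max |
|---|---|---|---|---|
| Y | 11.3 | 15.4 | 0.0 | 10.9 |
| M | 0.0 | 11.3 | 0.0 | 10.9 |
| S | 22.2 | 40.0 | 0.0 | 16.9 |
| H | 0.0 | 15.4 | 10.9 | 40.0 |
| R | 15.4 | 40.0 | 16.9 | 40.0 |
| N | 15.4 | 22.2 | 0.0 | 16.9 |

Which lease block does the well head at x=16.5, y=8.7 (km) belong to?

N

The point has x = 16.5 and y = 8.7.
Only N satisfies 15.4 ≤ x ≤ 22.2 and 0.0 ≤ y ≤ 16.9.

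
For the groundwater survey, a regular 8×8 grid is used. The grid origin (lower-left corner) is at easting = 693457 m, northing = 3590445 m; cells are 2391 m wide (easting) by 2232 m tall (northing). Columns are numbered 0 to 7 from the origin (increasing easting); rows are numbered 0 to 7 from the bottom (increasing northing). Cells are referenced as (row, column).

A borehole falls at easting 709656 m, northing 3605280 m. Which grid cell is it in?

(6, 6)

Column index: ⌊(709656 − 693457) / 2391⌋ = ⌊6.775⌋ = 6
Row offset from origin: ⌊(3605280 − 3590445) / 2232⌋ = ⌊6.647⌋ = 6 → row 6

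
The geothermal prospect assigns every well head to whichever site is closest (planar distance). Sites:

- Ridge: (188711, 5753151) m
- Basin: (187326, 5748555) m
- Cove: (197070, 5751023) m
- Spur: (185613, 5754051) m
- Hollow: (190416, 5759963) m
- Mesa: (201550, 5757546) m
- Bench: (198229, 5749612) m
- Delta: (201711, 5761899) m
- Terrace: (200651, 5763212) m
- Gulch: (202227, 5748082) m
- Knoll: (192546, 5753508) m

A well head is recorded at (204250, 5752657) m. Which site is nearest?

Squared distances to each site:
Ridge: 241704557.000; Basin: 303248180.000; Cove: 54222356.000; Spur: 349281005.000; Hollow: 244757192.000; Mesa: 31192321.000; Bench: 45524466.000; Delta: 91861085.000; Terrace: 124360826.000; Gulch: 25023154.000; Knoll: 137707817.000.
Minimum at Gulch.

Gulch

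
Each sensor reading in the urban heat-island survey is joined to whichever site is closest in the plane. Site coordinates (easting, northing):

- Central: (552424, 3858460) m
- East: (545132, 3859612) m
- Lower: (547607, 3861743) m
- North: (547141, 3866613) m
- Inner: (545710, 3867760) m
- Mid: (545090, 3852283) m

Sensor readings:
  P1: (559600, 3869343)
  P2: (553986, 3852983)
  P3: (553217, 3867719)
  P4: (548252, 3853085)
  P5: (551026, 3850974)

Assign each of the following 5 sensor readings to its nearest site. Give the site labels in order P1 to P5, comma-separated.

P1 → North (d²=162679581.00)
P2 → Central (d²=32437373.00)
P3 → North (d²=38141012.00)
P4 → Mid (d²=10641448.00)
P5 → Mid (d²=36949577.00)

North, Central, North, Mid, Mid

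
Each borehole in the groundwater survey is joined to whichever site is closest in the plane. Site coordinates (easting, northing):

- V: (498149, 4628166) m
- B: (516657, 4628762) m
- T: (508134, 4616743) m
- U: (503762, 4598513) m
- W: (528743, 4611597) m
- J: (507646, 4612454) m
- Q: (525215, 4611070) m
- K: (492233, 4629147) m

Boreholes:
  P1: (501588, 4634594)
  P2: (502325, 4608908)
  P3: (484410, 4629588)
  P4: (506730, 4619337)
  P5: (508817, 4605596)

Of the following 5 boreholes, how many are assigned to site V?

P1 → V
P2 → J
P3 → K
P4 → T
P5 → J
1 of the 5 goes to V.

1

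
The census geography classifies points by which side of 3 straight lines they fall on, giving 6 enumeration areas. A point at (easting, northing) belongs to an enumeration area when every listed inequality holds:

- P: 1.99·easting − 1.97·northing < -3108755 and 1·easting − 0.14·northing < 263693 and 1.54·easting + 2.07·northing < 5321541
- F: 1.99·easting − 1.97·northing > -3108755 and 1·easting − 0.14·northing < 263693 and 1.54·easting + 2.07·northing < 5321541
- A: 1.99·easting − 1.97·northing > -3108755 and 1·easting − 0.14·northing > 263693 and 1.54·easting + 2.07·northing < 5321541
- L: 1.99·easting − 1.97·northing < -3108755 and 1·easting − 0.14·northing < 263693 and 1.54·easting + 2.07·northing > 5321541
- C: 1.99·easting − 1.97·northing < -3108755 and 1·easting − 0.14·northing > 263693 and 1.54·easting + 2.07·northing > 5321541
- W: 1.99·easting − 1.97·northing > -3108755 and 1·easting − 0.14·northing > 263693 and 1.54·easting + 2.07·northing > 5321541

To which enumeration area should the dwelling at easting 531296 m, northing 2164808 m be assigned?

P

1.99·531296 − 1.97·2164808 = -3207392.720, which is < -3108755
1·531296 − 0.14·2164808 = 228222.880, which is < 263693
1.54·531296 + 2.07·2164808 = 5299348.400, which is < 5321541
This sign pattern matches P.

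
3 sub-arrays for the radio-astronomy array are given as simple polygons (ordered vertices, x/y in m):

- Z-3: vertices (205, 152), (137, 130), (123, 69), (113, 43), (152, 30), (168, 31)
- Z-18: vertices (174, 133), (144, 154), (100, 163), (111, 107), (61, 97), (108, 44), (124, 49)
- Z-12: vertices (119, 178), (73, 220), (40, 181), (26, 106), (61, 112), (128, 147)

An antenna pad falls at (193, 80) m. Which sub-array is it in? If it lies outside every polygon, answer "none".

Cast a ray rightward from (193, 80). For each polygon, the edges (by vertex number in listed order) whose endpoints lie on opposite sides of y = 80, where each meets that height, and whether that is right or left of the point:
Z-3: 2–3 at x≈125.5 (left), 6–1 at x≈183.0 (left) → 0 crossings.
Z-18: 5–6 at x≈76.1 (left), 7–1 at x≈142.5 (left) → 0 crossings.
Z-12: no edge straddles that height → 0 crossings.
All counts are even, so the point lies outside every listed polygon.

none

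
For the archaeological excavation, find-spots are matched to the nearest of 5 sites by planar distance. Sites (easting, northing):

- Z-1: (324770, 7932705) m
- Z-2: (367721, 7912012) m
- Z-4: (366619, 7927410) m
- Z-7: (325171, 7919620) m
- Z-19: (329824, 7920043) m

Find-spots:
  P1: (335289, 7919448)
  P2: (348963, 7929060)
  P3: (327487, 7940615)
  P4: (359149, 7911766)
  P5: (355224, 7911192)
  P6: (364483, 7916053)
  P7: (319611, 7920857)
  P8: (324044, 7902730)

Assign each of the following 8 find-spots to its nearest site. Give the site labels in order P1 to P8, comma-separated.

P1 → Z-19 (d²=30220250.00)
P2 → Z-4 (d²=314456836.00)
P3 → Z-1 (d²=69950189.00)
P4 → Z-2 (d²=73539700.00)
P5 → Z-2 (d²=156847409.00)
P6 → Z-2 (d²=26814325.00)
P7 → Z-7 (d²=32443769.00)
P8 → Z-7 (d²=286542229.00)

Z-19, Z-4, Z-1, Z-2, Z-2, Z-2, Z-7, Z-7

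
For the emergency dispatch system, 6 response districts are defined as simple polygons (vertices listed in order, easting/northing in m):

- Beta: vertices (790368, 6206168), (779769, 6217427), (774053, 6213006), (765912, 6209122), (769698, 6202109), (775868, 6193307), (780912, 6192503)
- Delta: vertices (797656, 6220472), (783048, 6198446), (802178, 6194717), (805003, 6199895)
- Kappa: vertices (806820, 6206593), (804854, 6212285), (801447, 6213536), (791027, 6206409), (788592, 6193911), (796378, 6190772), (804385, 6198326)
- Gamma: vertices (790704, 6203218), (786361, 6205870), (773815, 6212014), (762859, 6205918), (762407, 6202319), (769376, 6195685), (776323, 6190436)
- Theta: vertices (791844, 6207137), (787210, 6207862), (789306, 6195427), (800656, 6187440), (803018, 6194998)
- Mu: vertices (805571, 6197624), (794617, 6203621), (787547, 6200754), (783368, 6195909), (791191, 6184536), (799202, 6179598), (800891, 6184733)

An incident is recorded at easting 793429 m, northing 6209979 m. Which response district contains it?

Cast a ray rightward from (793429, 6209979). For each polygon, the edges (by vertex number in listed order) whose endpoints lie on opposite sides of northing = 6209979, where each meets that height, and whether that is right or left of the point:
Beta: 1–2 at easting≈786780.4 (left), 3–4 at easting≈767708.3 (left) → 0 crossings.
Delta: 1–2 at easting≈790696.9 (left), 4–1 at easting≈801402.5 (right) → 1 crossing.
Kappa: 1–2 at easting≈805650.5 (right), 3–4 at easting≈796246.5 (right) → 2 crossings.
Gamma: 2–3 at easting≈777970.5 (left), 3–4 at easting≈770157.6 (left) → 0 crossings.
Theta: no edge straddles that height → 0 crossings.
Mu: no edge straddles that height → 0 crossings.
Only Delta has an odd count, so the point is inside Delta.

Delta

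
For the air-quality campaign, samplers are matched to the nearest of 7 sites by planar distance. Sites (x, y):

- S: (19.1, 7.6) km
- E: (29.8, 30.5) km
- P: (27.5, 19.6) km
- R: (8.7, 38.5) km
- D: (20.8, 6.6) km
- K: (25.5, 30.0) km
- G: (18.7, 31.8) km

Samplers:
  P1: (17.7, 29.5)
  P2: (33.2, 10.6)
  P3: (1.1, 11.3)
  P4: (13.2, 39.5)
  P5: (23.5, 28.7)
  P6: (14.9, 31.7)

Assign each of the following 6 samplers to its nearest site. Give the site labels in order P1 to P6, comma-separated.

G, P, S, R, K, G

P1 → G (d²=6.29)
P2 → P (d²=113.49)
P3 → S (d²=337.69)
P4 → R (d²=21.25)
P5 → K (d²=5.69)
P6 → G (d²=14.45)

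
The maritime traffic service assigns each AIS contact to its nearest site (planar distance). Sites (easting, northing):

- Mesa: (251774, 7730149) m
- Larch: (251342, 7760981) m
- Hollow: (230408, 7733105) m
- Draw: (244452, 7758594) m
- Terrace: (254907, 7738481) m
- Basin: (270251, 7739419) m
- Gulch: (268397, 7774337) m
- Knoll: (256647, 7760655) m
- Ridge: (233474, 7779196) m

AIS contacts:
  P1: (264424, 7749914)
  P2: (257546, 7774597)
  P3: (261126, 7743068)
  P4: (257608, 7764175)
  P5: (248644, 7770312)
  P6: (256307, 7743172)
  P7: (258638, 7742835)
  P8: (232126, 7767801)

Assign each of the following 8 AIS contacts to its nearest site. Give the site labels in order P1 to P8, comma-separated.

Basin, Gulch, Terrace, Knoll, Larch, Terrace, Terrace, Ridge

P1 → Basin (d²=144098954.00)
P2 → Gulch (d²=117811801.00)
P3 → Terrace (d²=59716530.00)
P4 → Knoll (d²=13313921.00)
P5 → Larch (d²=94346765.00)
P6 → Terrace (d²=23965481.00)
P7 → Terrace (d²=32877677.00)
P8 → Ridge (d²=131663129.00)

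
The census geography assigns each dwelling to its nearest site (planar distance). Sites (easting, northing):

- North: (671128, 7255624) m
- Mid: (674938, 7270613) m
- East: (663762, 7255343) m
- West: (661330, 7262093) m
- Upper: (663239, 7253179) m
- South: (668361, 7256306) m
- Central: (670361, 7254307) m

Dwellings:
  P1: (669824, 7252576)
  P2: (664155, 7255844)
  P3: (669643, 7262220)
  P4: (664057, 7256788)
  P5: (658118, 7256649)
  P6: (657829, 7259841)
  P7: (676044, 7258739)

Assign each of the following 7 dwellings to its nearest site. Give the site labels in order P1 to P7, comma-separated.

P1 → Central (d²=3284730.00)
P2 → East (d²=405450.00)
P3 → South (d²=36618920.00)
P4 → East (d²=2175050.00)
P5 → East (d²=33560372.00)
P6 → West (d²=17328505.00)
P7 → North (d²=33870281.00)

Central, East, South, East, East, West, North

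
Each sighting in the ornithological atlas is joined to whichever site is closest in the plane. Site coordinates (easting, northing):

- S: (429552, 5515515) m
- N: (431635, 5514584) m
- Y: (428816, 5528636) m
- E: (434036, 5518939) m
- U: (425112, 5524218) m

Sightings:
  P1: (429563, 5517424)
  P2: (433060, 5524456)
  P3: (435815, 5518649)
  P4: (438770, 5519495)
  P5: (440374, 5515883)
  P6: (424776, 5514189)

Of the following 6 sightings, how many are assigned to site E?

P1 → S
P2 → E
P3 → E
P4 → E
P5 → E
P6 → S
4 of the 6 go to E.

4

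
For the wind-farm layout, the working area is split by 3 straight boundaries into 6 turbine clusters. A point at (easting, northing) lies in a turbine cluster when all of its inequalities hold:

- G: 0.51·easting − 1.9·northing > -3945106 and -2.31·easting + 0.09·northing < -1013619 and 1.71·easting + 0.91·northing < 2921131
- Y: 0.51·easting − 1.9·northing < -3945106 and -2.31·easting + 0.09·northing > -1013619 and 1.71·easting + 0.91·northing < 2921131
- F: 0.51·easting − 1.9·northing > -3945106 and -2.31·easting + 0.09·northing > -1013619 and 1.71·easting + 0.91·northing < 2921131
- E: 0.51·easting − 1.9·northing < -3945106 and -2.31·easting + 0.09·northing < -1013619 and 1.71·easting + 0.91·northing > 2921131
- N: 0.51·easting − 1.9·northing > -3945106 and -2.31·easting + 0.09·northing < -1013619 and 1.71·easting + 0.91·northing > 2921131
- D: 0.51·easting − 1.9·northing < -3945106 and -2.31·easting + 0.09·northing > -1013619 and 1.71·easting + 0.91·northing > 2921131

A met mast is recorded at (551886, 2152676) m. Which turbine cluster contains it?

G

0.51·551886 − 1.9·2152676 = -3808622.540, which is > -3945106
-2.31·551886 + 0.09·2152676 = -1081115.820, which is < -1013619
1.71·551886 + 0.91·2152676 = 2902660.220, which is < 2921131
This sign pattern matches G.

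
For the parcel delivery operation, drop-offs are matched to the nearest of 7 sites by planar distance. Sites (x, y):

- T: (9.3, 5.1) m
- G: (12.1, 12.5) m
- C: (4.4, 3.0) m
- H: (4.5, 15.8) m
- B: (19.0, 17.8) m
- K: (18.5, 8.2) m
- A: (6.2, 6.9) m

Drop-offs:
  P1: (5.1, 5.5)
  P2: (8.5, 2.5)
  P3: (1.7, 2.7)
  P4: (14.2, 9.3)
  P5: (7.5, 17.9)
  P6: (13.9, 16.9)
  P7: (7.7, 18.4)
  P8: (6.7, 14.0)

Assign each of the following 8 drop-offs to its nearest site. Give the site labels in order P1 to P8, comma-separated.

P1 → A (d²=3.17)
P2 → T (d²=7.40)
P3 → C (d²=7.38)
P4 → G (d²=14.65)
P5 → H (d²=13.41)
P6 → G (d²=22.60)
P7 → H (d²=17.00)
P8 → H (d²=8.08)

A, T, C, G, H, G, H, H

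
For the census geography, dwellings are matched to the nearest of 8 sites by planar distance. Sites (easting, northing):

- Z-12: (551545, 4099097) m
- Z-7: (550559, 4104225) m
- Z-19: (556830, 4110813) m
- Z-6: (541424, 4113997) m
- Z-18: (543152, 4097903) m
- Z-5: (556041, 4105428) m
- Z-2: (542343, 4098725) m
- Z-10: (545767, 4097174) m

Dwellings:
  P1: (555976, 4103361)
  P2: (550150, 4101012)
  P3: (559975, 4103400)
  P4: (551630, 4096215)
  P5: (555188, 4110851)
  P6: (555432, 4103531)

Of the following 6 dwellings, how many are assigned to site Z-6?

0

P1 → Z-5
P2 → Z-12
P3 → Z-5
P4 → Z-12
P5 → Z-19
P6 → Z-5
0 of the 6 go to Z-6.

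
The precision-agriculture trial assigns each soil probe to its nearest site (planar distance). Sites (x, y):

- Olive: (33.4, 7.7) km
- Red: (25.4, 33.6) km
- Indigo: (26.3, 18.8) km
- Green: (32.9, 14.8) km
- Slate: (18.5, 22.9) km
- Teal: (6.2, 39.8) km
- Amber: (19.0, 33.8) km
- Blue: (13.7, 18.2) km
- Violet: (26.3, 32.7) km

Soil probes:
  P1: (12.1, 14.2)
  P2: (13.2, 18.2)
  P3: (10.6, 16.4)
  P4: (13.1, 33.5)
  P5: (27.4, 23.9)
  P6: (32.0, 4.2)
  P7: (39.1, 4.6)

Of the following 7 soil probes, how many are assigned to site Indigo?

P1 → Blue
P2 → Blue
P3 → Blue
P4 → Amber
P5 → Indigo
P6 → Olive
P7 → Olive
1 of the 7 goes to Indigo.

1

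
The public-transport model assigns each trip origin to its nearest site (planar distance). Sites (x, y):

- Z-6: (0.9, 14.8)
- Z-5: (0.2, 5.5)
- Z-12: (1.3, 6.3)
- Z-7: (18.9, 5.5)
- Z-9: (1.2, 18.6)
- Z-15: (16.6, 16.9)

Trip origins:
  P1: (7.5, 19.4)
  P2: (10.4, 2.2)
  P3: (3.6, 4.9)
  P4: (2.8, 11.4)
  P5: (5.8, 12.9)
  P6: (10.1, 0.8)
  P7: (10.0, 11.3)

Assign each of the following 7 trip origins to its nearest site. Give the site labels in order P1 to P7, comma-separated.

P1 → Z-9 (d²=40.33)
P2 → Z-7 (d²=83.14)
P3 → Z-12 (d²=7.25)
P4 → Z-6 (d²=15.17)
P5 → Z-6 (d²=27.62)
P6 → Z-7 (d²=99.53)
P7 → Z-15 (d²=74.92)

Z-9, Z-7, Z-12, Z-6, Z-6, Z-7, Z-15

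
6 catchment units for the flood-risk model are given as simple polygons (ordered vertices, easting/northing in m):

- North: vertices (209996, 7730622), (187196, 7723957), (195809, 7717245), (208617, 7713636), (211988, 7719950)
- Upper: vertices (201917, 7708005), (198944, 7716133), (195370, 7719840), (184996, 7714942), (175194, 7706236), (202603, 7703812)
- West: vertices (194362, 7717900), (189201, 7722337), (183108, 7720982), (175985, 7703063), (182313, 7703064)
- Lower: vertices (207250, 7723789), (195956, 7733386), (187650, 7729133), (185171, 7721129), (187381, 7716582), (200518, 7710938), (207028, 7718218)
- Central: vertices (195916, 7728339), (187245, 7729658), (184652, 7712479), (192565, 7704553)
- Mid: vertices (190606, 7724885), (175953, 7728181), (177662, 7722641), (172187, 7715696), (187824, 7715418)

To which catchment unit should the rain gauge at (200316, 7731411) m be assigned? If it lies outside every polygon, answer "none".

none

Cast a ray rightward from (200316, 7731411). For each polygon, the edges (by vertex number in listed order) whose endpoints lie on opposite sides of northing = 7731411, where each meets that height, and whether that is right or left of the point:
North: no edge straddles that height → 0 crossings.
Upper: no edge straddles that height → 0 crossings.
West: no edge straddles that height → 0 crossings.
Lower: 1–2 at easting≈198280.2 (left), 2–3 at easting≈192098.9 (left) → 0 crossings.
Central: no edge straddles that height → 0 crossings.
Mid: no edge straddles that height → 0 crossings.
All counts are even, so the point lies outside every listed polygon.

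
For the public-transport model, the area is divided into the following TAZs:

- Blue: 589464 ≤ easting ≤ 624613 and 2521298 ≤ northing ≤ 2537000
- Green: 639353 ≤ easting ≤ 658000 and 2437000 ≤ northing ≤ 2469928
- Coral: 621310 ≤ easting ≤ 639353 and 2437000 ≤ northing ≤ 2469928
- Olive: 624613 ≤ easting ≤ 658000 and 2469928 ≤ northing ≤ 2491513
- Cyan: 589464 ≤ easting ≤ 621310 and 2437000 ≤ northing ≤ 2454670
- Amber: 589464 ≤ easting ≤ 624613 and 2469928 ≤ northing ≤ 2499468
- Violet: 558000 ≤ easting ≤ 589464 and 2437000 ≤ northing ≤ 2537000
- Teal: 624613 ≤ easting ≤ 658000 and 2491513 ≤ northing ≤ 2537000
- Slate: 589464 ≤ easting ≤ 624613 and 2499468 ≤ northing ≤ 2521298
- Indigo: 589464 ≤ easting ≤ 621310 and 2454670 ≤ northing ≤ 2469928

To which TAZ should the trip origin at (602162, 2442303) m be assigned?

Cyan

The point has easting = 602162 and northing = 2442303.
Only Cyan satisfies 589464 ≤ easting ≤ 621310 and 2437000 ≤ northing ≤ 2454670.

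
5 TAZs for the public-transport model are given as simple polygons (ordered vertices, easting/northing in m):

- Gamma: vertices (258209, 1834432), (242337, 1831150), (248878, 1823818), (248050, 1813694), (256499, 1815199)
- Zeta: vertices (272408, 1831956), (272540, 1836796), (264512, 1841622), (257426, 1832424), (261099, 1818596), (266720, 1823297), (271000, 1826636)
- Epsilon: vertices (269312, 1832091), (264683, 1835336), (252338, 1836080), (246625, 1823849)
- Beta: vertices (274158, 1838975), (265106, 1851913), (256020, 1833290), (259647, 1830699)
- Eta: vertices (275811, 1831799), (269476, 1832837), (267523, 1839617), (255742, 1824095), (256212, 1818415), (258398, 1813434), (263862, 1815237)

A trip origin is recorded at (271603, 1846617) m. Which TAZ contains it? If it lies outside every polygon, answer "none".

Cast a ray rightward from (271603, 1846617). For each polygon, the edges (by vertex number in listed order) whose endpoints lie on opposite sides of northing = 1846617, where each meets that height, and whether that is right or left of the point:
Gamma: no edge straddles that height → 0 crossings.
Zeta: no edge straddles that height → 0 crossings.
Epsilon: no edge straddles that height → 0 crossings.
Beta: 1–2 at easting≈268811.3 (left), 2–3 at easting≈262522.1 (left) → 0 crossings.
Eta: no edge straddles that height → 0 crossings.
All counts are even, so the point lies outside every listed polygon.

none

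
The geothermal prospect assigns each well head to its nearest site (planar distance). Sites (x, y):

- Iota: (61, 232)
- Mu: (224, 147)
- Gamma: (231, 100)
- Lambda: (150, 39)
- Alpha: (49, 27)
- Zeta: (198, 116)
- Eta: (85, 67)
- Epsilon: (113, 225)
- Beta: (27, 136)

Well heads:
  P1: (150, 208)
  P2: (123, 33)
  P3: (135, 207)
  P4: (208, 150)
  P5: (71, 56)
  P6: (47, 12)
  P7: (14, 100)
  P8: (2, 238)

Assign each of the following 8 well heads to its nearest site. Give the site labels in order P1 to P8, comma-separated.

Epsilon, Lambda, Epsilon, Mu, Eta, Alpha, Beta, Iota

P1 → Epsilon (d²=1658.00)
P2 → Lambda (d²=765.00)
P3 → Epsilon (d²=808.00)
P4 → Mu (d²=265.00)
P5 → Eta (d²=317.00)
P6 → Alpha (d²=229.00)
P7 → Beta (d²=1465.00)
P8 → Iota (d²=3517.00)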